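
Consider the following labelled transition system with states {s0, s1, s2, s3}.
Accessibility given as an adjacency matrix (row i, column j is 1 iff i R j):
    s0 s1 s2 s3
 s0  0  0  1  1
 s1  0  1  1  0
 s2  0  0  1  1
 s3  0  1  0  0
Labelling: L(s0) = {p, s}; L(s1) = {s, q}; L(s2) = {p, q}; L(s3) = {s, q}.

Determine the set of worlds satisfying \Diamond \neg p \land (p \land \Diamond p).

Recall that \Diamond ψ holds at a world iff ψ holds at some accessible world.
Let φ = \Diamond \neg p \land (p \land \Diamond p). Evaluate φ at each world:
  s0 (successors {s2, s3}): φ is true.
  s1 (successors {s1, s2}): φ is false.
  s2 (successors {s2, s3}): φ is true.
  s3 (successors {s1}): φ is false.
For instance, at s1:
  At s1: \Diamond \neg p is true, p \land \Diamond p is false, so \Diamond \neg p \land (p \land \Diamond p) is false.
    At s1: \Diamond \neg p requires \neg p at some successor in {s1, s2}.
      \neg p holds at s1, so \Diamond \neg p is true at s1.
    At s1: p is false, \Diamond p is true, so p \land \Diamond p is false.
      At s1: \Diamond p requires p at some successor in {s1, s2}.
        p holds at s2, so \Diamond p is true at s1.
Satisfying worlds: {s0, s2}

s0, s2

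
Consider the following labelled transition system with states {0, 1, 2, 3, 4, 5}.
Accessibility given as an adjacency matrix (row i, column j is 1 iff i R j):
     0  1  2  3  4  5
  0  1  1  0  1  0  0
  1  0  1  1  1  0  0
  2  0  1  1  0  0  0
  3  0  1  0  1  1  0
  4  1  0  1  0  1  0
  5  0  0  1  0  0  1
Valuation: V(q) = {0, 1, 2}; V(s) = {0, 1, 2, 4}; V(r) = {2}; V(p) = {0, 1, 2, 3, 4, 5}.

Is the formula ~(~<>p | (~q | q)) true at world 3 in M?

No

Recall that <>ψ holds at a world iff ψ holds at some accessible world.
At 3: ~<>p | (~q | q) is true, so ~(~<>p | (~q | q)) is false.
  At 3: ~<>p is false, ~q | q is true, so ~<>p | (~q | q) is true.
    At 3: <>p is true, so ~<>p is false.
      At 3: <>p requires p at some successor in {1, 3, 4}.
        p holds at 1, so <>p is true at 3.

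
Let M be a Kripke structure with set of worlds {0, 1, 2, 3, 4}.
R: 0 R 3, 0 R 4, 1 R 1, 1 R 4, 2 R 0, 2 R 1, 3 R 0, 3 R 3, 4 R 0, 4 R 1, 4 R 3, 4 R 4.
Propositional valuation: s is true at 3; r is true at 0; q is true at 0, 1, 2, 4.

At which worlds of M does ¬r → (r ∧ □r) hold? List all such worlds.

Let φ = ¬r → (r ∧ □r). Evaluate φ at each world:
  0 (successors {3, 4}): φ is true.
  1 (successors {1, 4}): φ is false.
  2 (successors {0, 1}): φ is false.
  3 (successors {0, 3}): φ is false.
  4 (successors {0, 1, 3, 4}): φ is false.
For instance, at 2:
  At 2: ¬r is true, r ∧ □r is false, so ¬r → (r ∧ □r) is false.
    At 2: r is false, □r is false, so r ∧ □r is false.
      At 2: □r requires r at every successor {0, 1}.
        r fails at 1, so □r is false at 2.
Satisfying worlds: {0}

0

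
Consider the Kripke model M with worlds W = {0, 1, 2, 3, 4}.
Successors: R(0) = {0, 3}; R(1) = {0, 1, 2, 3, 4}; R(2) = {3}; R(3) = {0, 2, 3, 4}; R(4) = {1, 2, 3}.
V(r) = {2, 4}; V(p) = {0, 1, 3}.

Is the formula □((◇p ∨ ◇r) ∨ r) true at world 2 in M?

Yes

At 2: □((◇p ∨ ◇r) ∨ r) requires (◇p ∨ ◇r) ∨ r at every successor {3}.
    At 3: ◇p ∨ ◇r is true, r is false, so (◇p ∨ ◇r) ∨ r is true.
      At 3: ◇p is true, ◇r is true, so ◇p ∨ ◇r is true.
So □((◇p ∨ ◇r) ∨ r) is true at 2.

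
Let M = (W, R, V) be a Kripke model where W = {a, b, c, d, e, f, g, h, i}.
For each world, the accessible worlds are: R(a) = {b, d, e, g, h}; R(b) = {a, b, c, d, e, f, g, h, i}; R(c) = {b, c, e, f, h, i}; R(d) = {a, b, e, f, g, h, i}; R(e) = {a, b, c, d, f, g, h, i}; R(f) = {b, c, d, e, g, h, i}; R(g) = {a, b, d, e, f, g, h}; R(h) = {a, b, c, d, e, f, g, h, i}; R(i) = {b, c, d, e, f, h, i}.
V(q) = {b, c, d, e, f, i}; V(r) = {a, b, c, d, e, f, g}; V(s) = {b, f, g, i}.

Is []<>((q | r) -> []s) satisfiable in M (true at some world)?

Yes

Recall that []ψ holds at a world iff ψ holds at every accessible world, and <>ψ holds iff ψ holds at some accessible world.
Let φ = []<>((q | r) -> []s). Evaluate φ at each world:
  a (successors {b, d, e, g, h}): φ is true.
  b (successors {a, b, c, d, e, f, g, h, i}): φ is true.
  c (successors {b, c, e, f, h, i}): φ is true.
  d (successors {a, b, e, f, g, h, i}): φ is true.
  e (successors {a, b, c, d, f, g, h, i}): φ is true.
  f (successors {b, c, d, e, g, h, i}): φ is true.
  g (successors {a, b, d, e, f, g, h}): φ is true.
  h (successors {a, b, c, d, e, f, g, h, i}): φ is true.
  i (successors {b, c, d, e, f, h, i}): φ is true.
Detail at a (witness):
  At a: []<>((q | r) -> []s) requires <>((q | r) -> []s) at every successor {b, d, e, g, h}.
    At b: <>((q | r) -> []s) is true.
    At d: <>((q | r) -> []s) is true.
    At e: <>((q | r) -> []s) is true.
    At g: <>((q | r) -> []s) is true.
    At h: <>((q | r) -> []s) is true.
  So []<>((q | r) -> []s) is true at a.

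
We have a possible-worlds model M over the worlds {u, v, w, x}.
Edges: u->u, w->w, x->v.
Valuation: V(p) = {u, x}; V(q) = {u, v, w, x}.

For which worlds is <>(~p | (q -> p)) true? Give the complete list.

Let φ = <>(~p | (q -> p)). Evaluate φ at each world:
  u (successors {u}): φ is true.
  v (successors ∅): φ is false.
  w (successors {w}): φ is true.
  x (successors {v}): φ is true.
For instance, at w:
  At w: <>(~p | (q -> p)) requires ~p | (q -> p) at some successor in {w}.
    ~p | (q -> p) holds at w, so <>(~p | (q -> p)) is true at w.
Satisfying worlds: {u, w, x}

u, w, x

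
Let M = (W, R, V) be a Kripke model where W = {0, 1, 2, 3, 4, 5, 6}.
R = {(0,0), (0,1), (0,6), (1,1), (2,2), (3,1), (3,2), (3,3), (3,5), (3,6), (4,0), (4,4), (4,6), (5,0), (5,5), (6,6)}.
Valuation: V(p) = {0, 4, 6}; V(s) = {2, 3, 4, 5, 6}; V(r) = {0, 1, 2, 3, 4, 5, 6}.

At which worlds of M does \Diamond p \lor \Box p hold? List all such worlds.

Let φ = \Diamond p \lor \Box p. Evaluate φ at each world:
  0 (successors {0, 1, 6}): φ is true.
  1 (successors {1}): φ is false.
  2 (successors {2}): φ is false.
  3 (successors {1, 2, 3, 5, 6}): φ is true.
  4 (successors {0, 4, 6}): φ is true.
  5 (successors {0, 5}): φ is true.
  6 (successors {6}): φ is true.
For instance, at 4:
  At 4: \Diamond p is true, \Box p is true, so \Diamond p \lor \Box p is true.
    At 4: \Diamond p requires p at some successor in {0, 4, 6}.
      p holds at 0, so \Diamond p is true at 4.
    At 4: \Box p requires p at every successor {0, 4, 6}.
      At 0: p is true.
      At 4: p is true.
      At 6: p is true.
    So \Box p is true at 4.
Satisfying worlds: {0, 3, 4, 5, 6}

0, 3, 4, 5, 6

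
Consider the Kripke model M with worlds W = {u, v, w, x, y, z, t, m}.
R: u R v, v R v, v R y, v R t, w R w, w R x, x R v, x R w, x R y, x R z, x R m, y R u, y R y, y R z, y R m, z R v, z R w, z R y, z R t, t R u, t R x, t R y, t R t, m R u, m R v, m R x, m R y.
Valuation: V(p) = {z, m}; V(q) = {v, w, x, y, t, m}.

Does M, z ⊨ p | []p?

Yes

Recall that []ψ holds at a world iff ψ holds at every accessible world, and <>ψ holds iff ψ holds at some accessible world.
At z: p is true, []p is false, so p | []p is true.
  At z: []p requires p at every successor {v, w, y, t}.
    p fails at v, so []p is false at z.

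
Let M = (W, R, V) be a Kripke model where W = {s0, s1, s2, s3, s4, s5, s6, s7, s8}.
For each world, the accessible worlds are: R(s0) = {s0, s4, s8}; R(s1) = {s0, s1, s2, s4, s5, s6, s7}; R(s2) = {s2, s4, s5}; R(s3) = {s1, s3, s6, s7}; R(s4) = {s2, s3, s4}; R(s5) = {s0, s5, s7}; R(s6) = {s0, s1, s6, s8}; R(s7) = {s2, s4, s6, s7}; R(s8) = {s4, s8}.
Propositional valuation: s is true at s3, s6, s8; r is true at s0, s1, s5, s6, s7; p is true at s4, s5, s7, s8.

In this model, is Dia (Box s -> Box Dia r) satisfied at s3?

Yes

At s3: Dia (Box s -> Box Dia r) requires Box s -> Box Dia r at some successor in {s1, s3, s6, s7}.
  Box s -> Box Dia r holds at s1, so Dia (Box s -> Box Dia r) is true at s3.
    At s1: Box s is false, Box Dia r is false, so Box s -> Box Dia r is true.
      At s1: Box s requires s at every successor {s0, s1, s2, s4, s5, s6, s7}.
        s fails at s0, so Box s is false at s1.
      At s1: Box Dia r requires Dia r at every successor {s0, s1, s2, s4, s5, s6, s7}.
        Dia r fails at s4, so Box Dia r is false at s1.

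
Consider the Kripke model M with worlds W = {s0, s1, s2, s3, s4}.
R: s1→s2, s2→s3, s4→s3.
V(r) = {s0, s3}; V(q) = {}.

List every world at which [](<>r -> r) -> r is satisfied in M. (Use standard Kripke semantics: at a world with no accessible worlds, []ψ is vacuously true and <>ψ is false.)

s0, s1, s3

Let φ = [](<>r -> r) -> r. Evaluate φ at each world:
  s0 (successors ∅): φ is true.
  s1 (successors {s2}): φ is true.
  s2 (successors {s3}): φ is false.
  s3 (successors ∅): φ is true.
  s4 (successors {s3}): φ is false.
For instance, at s4:
  At s4: [](<>r -> r) is true, r is false, so [](<>r -> r) -> r is false.
    At s4: [](<>r -> r) requires <>r -> r at every successor {s3}.
      At s3: <>r -> r is true.
    So [](<>r -> r) is true at s4.
Satisfying worlds: {s0, s1, s3}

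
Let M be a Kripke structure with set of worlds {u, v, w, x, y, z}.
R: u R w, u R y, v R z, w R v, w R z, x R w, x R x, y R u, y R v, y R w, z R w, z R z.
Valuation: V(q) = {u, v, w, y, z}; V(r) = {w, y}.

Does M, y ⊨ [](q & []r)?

No

At y: [](q & []r) requires q & []r at every successor {u, v, w}.
  q & []r fails at v, so [](q & []r) is false at y.
    At v: q is true, []r is false, so q & []r is false.
      At v: []r requires r at every successor {z}.
        r fails at z, so []r is false at v.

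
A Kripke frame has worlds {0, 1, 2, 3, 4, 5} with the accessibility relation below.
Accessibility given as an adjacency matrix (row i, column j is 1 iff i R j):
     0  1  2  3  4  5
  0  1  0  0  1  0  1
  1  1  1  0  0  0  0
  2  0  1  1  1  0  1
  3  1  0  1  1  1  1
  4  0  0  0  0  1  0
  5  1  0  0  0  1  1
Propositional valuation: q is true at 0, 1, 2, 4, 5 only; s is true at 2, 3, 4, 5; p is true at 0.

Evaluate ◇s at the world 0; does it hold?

Yes

At 0: ◇s requires s at some successor in {0, 3, 5}.
  s holds at 3, so ◇s is true at 0.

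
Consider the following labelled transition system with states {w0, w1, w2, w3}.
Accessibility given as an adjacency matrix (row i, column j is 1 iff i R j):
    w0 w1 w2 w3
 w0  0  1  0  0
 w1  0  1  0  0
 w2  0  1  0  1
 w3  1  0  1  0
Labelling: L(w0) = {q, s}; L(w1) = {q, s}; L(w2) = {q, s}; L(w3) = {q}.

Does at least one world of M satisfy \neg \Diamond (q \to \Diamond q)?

Let φ = \neg \Diamond (q \to \Diamond q). Evaluate φ at each world:
  w0 (successors {w1}): φ is false.
  w1 (successors {w1}): φ is false.
  w2 (successors {w1, w3}): φ is false.
  w3 (successors {w0, w2}): φ is false.
For instance, at w0:
  At w0: \Diamond (q \to \Diamond q) is true, so \neg \Diamond (q \to \Diamond q) is false.
    At w0: \Diamond (q \to \Diamond q) requires q \to \Diamond q at some successor in {w1}.
      q \to \Diamond q holds at w1, so \Diamond (q \to \Diamond q) is true at w0.

No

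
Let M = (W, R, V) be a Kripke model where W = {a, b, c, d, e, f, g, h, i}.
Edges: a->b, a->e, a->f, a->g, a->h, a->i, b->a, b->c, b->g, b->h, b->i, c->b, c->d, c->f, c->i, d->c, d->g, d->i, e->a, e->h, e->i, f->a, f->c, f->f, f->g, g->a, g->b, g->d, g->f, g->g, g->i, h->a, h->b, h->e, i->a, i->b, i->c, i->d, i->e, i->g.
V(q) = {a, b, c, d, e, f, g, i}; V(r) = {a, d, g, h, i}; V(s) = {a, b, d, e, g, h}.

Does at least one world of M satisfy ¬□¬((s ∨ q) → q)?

Yes

Let φ = ¬□¬((s ∨ q) → q). Evaluate φ at each world:
  a (successors {b, e, f, g, h, i}): φ is true.
  b (successors {a, c, g, h, i}): φ is true.
  c (successors {b, d, f, i}): φ is true.
  d (successors {c, g, i}): φ is true.
  e (successors {a, h, i}): φ is true.
  f (successors {a, c, f, g}): φ is true.
  g (successors {a, b, d, f, g, i}): φ is true.
  h (successors {a, b, e}): φ is true.
  i (successors {a, b, c, d, e, g}): φ is true.
Detail at a (witness):
  At a: □¬((s ∨ q) → q) is false, so ¬□¬((s ∨ q) → q) is true.
    At a: □¬((s ∨ q) → q) requires ¬((s ∨ q) → q) at every successor {b, e, f, g, h, i}.
      ¬((s ∨ q) → q) fails at b, so □¬((s ∨ q) → q) is false at a.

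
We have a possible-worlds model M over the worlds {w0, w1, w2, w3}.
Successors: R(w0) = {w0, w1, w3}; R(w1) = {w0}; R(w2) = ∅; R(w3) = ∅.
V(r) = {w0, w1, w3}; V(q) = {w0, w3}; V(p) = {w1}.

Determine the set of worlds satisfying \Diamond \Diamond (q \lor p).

w0, w1

Let φ = \Diamond \Diamond (q \lor p). Evaluate φ at each world:
  w0 (successors {w0, w1, w3}): φ is true.
  w1 (successors {w0}): φ is true.
  w2 (successors ∅): φ is false.
  w3 (successors ∅): φ is false.
For instance, at w0:
  At w0: \Diamond \Diamond (q \lor p) requires \Diamond (q \lor p) at some successor in {w0, w1, w3}.
    \Diamond (q \lor p) holds at w0, so \Diamond \Diamond (q \lor p) is true at w0.
      At w0: \Diamond (q \lor p) requires q \lor p at some successor in {w0, w1, w3}.
        q \lor p holds at w0, so \Diamond (q \lor p) is true at w0.
Satisfying worlds: {w0, w1}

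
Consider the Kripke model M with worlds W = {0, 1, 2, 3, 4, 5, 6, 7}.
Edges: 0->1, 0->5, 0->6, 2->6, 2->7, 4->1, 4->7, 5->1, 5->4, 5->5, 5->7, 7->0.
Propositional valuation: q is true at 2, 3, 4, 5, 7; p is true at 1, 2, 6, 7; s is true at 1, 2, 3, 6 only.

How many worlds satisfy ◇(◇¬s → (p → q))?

Let φ = ◇(◇¬s → (p → q)). Evaluate φ at each world:
  0 (successors {1, 5, 6}): φ is true.
  1 (successors ∅): φ is false.
  2 (successors {6, 7}): φ is true.
  3 (successors ∅): φ is false.
  4 (successors {1, 7}): φ is true.
  5 (successors {1, 4, 5, 7}): φ is true.
  6 (successors ∅): φ is false.
  7 (successors {0}): φ is true.
For instance, at 4:
  At 4: ◇(◇¬s → (p → q)) requires ◇¬s → (p → q) at some successor in {1, 7}.
    ◇¬s → (p → q) holds at 1, so ◇(◇¬s → (p → q)) is true at 4.
      At 1: ◇¬s is false, p → q is false, so ◇¬s → (p → q) is true.
Satisfying worlds: {0, 2, 4, 5, 7}

5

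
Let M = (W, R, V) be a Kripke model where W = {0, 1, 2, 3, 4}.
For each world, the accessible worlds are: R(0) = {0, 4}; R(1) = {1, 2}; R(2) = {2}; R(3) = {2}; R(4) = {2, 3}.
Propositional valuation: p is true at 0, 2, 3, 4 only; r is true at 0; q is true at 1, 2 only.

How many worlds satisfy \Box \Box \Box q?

Let φ = \Box \Box \Box q. Evaluate φ at each world:
  0 (successors {0, 4}): φ is false.
  1 (successors {1, 2}): φ is true.
  2 (successors {2}): φ is true.
  3 (successors {2}): φ is true.
  4 (successors {2, 3}): φ is true.
For instance, at 1:
  At 1: \Box \Box \Box q requires \Box \Box q at every successor {1, 2}.
      At 1: \Box \Box q requires \Box q at every successor {1, 2}.
        At 1: \Box q is true.
        At 2: \Box q is true.
      So \Box \Box q is true at 1.
      At 2: \Box \Box q requires \Box q at every successor {2}.
        At 2: \Box q is true.
      So \Box \Box q is true at 2.
  So \Box \Box \Box q is true at 1.
Satisfying worlds: {1, 2, 3, 4}

4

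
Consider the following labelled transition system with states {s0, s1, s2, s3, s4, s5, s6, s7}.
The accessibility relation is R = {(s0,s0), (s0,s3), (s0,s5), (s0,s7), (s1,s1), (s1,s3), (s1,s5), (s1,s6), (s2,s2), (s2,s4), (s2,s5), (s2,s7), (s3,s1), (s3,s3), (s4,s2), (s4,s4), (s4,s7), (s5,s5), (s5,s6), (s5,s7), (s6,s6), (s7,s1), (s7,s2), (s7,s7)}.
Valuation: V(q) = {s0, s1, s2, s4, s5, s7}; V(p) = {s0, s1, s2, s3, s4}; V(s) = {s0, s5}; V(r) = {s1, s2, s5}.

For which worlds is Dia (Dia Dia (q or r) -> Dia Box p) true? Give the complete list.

Let φ = Dia (Dia Dia (q or r) -> Dia Box p). Evaluate φ at each world:
  s0 (successors {s0, s3, s5, s7}): φ is true.
  s1 (successors {s1, s3, s5, s6}): φ is true.
  s2 (successors {s2, s4, s5, s7}): φ is false.
  s3 (successors {s1, s3}): φ is true.
  s4 (successors {s2, s4, s7}): φ is false.
  s5 (successors {s5, s6, s7}): φ is true.
  s6 (successors {s6}): φ is true.
  s7 (successors {s1, s2, s7}): φ is true.
For instance, at s6:
  At s6: Dia (Dia Dia (q or r) -> Dia Box p) requires Dia Dia (q or r) -> Dia Box p at some successor in {s6}.
    Dia Dia (q or r) -> Dia Box p holds at s6, so Dia (Dia Dia (q or r) -> Dia Box p) is true at s6.
      At s6: Dia Dia (q or r) is false, Dia Box p is false, so Dia Dia (q or r) -> Dia Box p is true.
Satisfying worlds: {s0, s1, s3, s5, s6, s7}

s0, s1, s3, s5, s6, s7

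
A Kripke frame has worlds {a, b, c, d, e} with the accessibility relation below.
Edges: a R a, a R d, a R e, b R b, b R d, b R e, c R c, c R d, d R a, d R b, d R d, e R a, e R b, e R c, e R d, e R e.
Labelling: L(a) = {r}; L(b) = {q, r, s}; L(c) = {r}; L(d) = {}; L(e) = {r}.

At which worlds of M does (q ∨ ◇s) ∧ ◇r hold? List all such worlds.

b, d, e

Let φ = (q ∨ ◇s) ∧ ◇r. Evaluate φ at each world:
  a (successors {a, d, e}): φ is false.
  b (successors {b, d, e}): φ is true.
  c (successors {c, d}): φ is false.
  d (successors {a, b, d}): φ is true.
  e (successors {a, b, c, d, e}): φ is true.
For instance, at d:
  At d: q ∨ ◇s is true, ◇r is true, so (q ∨ ◇s) ∧ ◇r is true.
    At d: q is false, ◇s is true, so q ∨ ◇s is true.
      At d: ◇s requires s at some successor in {a, b, d}.
        s holds at b, so ◇s is true at d.
    At d: ◇r requires r at some successor in {a, b, d}.
      r holds at a, so ◇r is true at d.
Satisfying worlds: {b, d, e}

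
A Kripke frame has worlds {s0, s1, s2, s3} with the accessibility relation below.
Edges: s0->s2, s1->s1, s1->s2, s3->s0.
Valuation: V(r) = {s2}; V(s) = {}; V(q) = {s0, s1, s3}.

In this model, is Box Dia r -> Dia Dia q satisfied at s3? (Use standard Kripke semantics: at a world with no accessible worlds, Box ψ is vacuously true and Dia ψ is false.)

At s3: Box Dia r is true, Dia Dia q is false, so Box Dia r -> Dia Dia q is false.
  At s3: Box Dia r requires Dia r at every successor {s0}.
      At s0: Dia r requires r at some successor in {s2}.
        r holds at s2, so Dia r is true at s0.
  So Box Dia r is true at s3.
  At s3: Dia Dia q requires Dia q at some successor in {s0}.
    At s0: Dia q is false.
  So Dia Dia q is false at s3.

No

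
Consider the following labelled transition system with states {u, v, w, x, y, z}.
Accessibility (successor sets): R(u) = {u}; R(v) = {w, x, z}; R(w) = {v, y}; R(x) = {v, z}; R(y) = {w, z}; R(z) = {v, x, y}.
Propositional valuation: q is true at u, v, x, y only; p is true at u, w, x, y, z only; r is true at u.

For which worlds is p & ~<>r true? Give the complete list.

Let φ = p & ~<>r. Evaluate φ at each world:
  u (successors {u}): φ is false.
  v (successors {w, x, z}): φ is false.
  w (successors {v, y}): φ is true.
  x (successors {v, z}): φ is true.
  y (successors {w, z}): φ is true.
  z (successors {v, x, y}): φ is true.
For instance, at z:
  At z: p is true, ~<>r is true, so p & ~<>r is true.
    At z: <>r is false, so ~<>r is true.
      At z: <>r requires r at some successor in {v, x, y}.
        At v: r is false.
        At x: r is false.
        At y: r is false.
      So <>r is false at z.
Satisfying worlds: {w, x, y, z}

w, x, y, z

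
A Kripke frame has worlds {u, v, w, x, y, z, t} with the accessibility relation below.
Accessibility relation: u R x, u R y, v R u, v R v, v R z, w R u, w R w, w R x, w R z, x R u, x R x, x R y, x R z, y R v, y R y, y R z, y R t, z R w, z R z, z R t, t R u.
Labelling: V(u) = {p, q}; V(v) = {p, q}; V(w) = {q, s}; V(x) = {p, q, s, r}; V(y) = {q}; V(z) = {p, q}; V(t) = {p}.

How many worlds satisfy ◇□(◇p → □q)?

2

Recall that □ψ holds at a world iff ψ holds at every accessible world, and ◇ψ holds iff ψ holds at some accessible world.
Let φ = ◇□(◇p → □q). Evaluate φ at each world:
  u (successors {x, y}): φ is false.
  v (successors {u, v, z}): φ is false.
  w (successors {u, w, x, z}): φ is false.
  x (successors {u, x, y, z}): φ is false.
  y (successors {v, y, z, t}): φ is true.
  z (successors {w, z, t}): φ is true.
  t (successors {u}): φ is false.
For instance, at x:
  At x: ◇□(◇p → □q) requires □(◇p → □q) at some successor in {u, x, y, z}.
    At u: □(◇p → □q) is false.
    At x: □(◇p → □q) is false.
    At y: □(◇p → □q) is false.
    At z: □(◇p → □q) is false.
  So ◇□(◇p → □q) is false at x.
Satisfying worlds: {y, z}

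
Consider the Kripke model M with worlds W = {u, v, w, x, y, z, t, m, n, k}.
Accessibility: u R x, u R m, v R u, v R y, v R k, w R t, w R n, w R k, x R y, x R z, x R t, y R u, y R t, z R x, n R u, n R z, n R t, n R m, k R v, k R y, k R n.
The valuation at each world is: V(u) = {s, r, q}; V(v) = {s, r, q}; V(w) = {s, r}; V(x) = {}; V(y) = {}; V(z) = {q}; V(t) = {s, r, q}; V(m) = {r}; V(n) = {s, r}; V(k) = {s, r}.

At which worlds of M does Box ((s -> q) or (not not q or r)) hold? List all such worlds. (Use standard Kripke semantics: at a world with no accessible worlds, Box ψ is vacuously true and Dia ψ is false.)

Let φ = Box ((s -> q) or (not not q or r)). Evaluate φ at each world:
  u (successors {x, m}): φ is true.
  v (successors {u, y, k}): φ is true.
  w (successors {t, n, k}): φ is true.
  x (successors {y, z, t}): φ is true.
  y (successors {u, t}): φ is true.
  z (successors {x}): φ is true.
  t (successors ∅): φ is true.
  m (successors ∅): φ is true.
  n (successors {u, z, t, m}): φ is true.
  k (successors {v, y, n}): φ is true.
For instance, at z:
  At z: Box ((s -> q) or (not not q or r)) requires (s -> q) or (not not q or r) at every successor {x}.
    At x: (s -> q) or (not not q or r) is true.
  So Box ((s -> q) or (not not q or r)) is true at z.
Satisfying worlds: {u, v, w, x, y, z, t, m, n, k}

u, v, w, x, y, z, t, m, n, k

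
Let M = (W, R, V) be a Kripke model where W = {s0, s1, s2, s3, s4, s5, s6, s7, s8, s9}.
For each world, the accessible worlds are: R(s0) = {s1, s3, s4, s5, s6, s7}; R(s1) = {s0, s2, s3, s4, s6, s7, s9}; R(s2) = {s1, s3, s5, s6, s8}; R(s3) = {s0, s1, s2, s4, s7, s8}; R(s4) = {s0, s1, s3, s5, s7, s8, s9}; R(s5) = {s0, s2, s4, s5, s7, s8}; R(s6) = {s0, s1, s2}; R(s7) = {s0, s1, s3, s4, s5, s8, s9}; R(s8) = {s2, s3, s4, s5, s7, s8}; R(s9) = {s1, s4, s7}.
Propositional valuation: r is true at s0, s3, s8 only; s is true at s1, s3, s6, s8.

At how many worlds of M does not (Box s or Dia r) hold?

1

Recall that Box ψ holds at a world iff ψ holds at every accessible world, and Dia ψ holds iff ψ holds at some accessible world.
Let φ = not (Box s or Dia r). Evaluate φ at each world:
  s0 (successors {s1, s3, s4, s5, s6, s7}): φ is false.
  s1 (successors {s0, s2, s3, s4, s6, s7, s9}): φ is false.
  s2 (successors {s1, s3, s5, s6, s8}): φ is false.
  s3 (successors {s0, s1, s2, s4, s7, s8}): φ is false.
  s4 (successors {s0, s1, s3, s5, s7, s8, s9}): φ is false.
  s5 (successors {s0, s2, s4, s5, s7, s8}): φ is false.
  s6 (successors {s0, s1, s2}): φ is false.
  s7 (successors {s0, s1, s3, s4, s5, s8, s9}): φ is false.
  s8 (successors {s2, s3, s4, s5, s7, s8}): φ is false.
  s9 (successors {s1, s4, s7}): φ is true.
For instance, at s9:
  At s9: Box s or Dia r is false, so not (Box s or Dia r) is true.
    At s9: Box s is false, Dia r is false, so Box s or Dia r is false.
      At s9: Box s requires s at every successor {s1, s4, s7}.
        s fails at s4, so Box s is false at s9.
      At s9: Dia r requires r at some successor in {s1, s4, s7}.
        At s1: r is false.
        At s4: r is false.
        At s7: r is false.
      So Dia r is false at s9.
Satisfying worlds: {s9}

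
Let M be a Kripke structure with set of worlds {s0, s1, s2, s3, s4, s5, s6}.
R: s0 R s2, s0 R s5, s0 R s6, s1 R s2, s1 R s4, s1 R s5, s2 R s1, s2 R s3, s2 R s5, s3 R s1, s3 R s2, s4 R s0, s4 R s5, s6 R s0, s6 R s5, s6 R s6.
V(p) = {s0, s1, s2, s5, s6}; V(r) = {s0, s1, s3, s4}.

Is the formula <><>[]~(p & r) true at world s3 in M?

Recall that []ψ holds at a world iff ψ holds at every accessible world, and <>ψ holds iff ψ holds at some accessible world.
At s3: <><>[]~(p & r) requires <>[]~(p & r) at some successor in {s1, s2}.
  <>[]~(p & r) holds at s1, so <><>[]~(p & r) is true at s3.
    At s1: <>[]~(p & r) requires []~(p & r) at some successor in {s2, s4, s5}.
      []~(p & r) holds at s5, so <>[]~(p & r) is true at s1.

Yes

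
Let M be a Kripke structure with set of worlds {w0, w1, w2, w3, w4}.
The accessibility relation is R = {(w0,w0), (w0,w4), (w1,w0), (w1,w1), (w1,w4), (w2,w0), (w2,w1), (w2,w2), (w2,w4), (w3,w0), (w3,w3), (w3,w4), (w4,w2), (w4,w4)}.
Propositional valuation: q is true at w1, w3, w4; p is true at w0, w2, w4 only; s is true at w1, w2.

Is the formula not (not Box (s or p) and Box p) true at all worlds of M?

Let φ = not (not Box (s or p) and Box p). Evaluate φ at each world:
  w0 (successors {w0, w4}): φ is true.
  w1 (successors {w0, w1, w4}): φ is true.
  w2 (successors {w0, w1, w2, w4}): φ is true.
  w3 (successors {w0, w3, w4}): φ is true.
  w4 (successors {w2, w4}): φ is true.
For instance, at w3:
  At w3: not Box (s or p) and Box p is false, so not (not Box (s or p) and Box p) is true.
    At w3: not Box (s or p) is true, Box p is false, so not Box (s or p) and Box p is false.
      At w3: Box (s or p) is false, so not Box (s or p) is true.
      At w3: Box p requires p at every successor {w0, w3, w4}.
        p fails at w3, so Box p is false at w3.

Yes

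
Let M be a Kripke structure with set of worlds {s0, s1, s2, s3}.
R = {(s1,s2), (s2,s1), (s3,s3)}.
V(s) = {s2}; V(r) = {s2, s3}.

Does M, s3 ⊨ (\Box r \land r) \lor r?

Yes

Recall that \Box ψ holds at a world iff ψ holds at every accessible world, and \Diamond ψ holds iff ψ holds at some accessible world.
At s3: \Box r \land r is true, r is true, so (\Box r \land r) \lor r is true.
  At s3: \Box r is true, r is true, so \Box r \land r is true.
    At s3: \Box r requires r at every successor {s3}.
      At s3: r is true.
    So \Box r is true at s3.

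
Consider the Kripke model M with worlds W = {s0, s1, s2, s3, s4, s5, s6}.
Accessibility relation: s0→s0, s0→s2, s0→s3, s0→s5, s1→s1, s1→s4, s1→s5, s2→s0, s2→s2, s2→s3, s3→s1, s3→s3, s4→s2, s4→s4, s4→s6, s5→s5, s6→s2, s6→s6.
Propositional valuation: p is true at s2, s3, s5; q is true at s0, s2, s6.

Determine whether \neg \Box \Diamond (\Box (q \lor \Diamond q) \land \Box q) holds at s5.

At s5: \Box \Diamond (\Box (q \lor \Diamond q) \land \Box q) is false, so \neg \Box \Diamond (\Box (q \lor \Diamond q) \land \Box q) is true.
  At s5: \Box \Diamond (\Box (q \lor \Diamond q) \land \Box q) requires \Diamond (\Box (q \lor \Diamond q) \land \Box q) at every successor {s5}.
    \Diamond (\Box (q \lor \Diamond q) \land \Box q) fails at s5, so \Box \Diamond (\Box (q \lor \Diamond q) \land \Box q) is false at s5.
      At s5: \Diamond (\Box (q \lor \Diamond q) \land \Box q) requires \Box (q \lor \Diamond q) \land \Box q at some successor in {s5}.
        At s5: \Box (q \lor \Diamond q) \land \Box q is false.
      So \Diamond (\Box (q \lor \Diamond q) \land \Box q) is false at s5.

Yes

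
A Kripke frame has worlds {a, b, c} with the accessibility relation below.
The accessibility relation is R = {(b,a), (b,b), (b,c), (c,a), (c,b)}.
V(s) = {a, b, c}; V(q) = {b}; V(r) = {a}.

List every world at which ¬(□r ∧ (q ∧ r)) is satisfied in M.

a, b, c

Let φ = ¬(□r ∧ (q ∧ r)). Evaluate φ at each world:
  a (successors ∅): φ is true.
  b (successors {a, b, c}): φ is true.
  c (successors {a, b}): φ is true.
For instance, at b:
  At b: □r ∧ (q ∧ r) is false, so ¬(□r ∧ (q ∧ r)) is true.
    At b: □r is false, q ∧ r is false, so □r ∧ (q ∧ r) is false.
      At b: □r requires r at every successor {a, b, c}.
        r fails at b, so □r is false at b.
Satisfying worlds: {a, b, c}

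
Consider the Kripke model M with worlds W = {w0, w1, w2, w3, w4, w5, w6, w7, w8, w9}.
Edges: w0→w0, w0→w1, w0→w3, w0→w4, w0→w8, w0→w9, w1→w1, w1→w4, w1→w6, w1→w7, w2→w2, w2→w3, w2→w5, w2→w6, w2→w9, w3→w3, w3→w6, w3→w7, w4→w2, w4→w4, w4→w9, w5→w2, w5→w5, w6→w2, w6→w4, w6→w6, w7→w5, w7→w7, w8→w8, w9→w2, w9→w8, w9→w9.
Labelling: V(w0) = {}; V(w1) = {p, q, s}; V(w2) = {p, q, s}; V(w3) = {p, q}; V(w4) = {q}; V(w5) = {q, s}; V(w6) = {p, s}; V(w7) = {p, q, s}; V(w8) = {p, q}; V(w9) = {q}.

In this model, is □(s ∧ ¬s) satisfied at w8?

No

Recall that □ψ holds at a world iff ψ holds at every accessible world, and ◇ψ holds iff ψ holds at some accessible world.
At w8: □(s ∧ ¬s) requires s ∧ ¬s at every successor {w8}.
  s ∧ ¬s fails at w8, so □(s ∧ ¬s) is false at w8.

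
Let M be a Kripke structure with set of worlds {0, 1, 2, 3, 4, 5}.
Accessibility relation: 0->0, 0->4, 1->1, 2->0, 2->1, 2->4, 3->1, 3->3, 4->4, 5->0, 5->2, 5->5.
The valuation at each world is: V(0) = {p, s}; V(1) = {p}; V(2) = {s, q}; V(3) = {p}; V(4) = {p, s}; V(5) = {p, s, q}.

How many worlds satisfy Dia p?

6

Recall that Dia ψ holds at a world iff ψ holds at some accessible world.
Let φ = Dia p. Evaluate φ at each world:
  0 (successors {0, 4}): φ is true.
  1 (successors {1}): φ is true.
  2 (successors {0, 1, 4}): φ is true.
  3 (successors {1, 3}): φ is true.
  4 (successors {4}): φ is true.
  5 (successors {0, 2, 5}): φ is true.
For instance, at 1:
  At 1: Dia p requires p at some successor in {1}.
    p holds at 1, so Dia p is true at 1.
Satisfying worlds: {0, 1, 2, 3, 4, 5}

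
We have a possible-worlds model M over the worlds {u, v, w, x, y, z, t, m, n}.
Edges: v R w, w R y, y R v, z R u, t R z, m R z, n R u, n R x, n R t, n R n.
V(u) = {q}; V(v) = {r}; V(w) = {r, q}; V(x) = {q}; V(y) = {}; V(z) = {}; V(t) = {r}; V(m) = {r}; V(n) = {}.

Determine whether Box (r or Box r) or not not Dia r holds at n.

Yes

Recall that Box ψ holds at a world iff ψ holds at every accessible world, and Dia ψ holds iff ψ holds at some accessible world.
At n: Box (r or Box r) is false, not not Dia r is true, so Box (r or Box r) or not not Dia r is true.
  At n: Box (r or Box r) requires r or Box r at every successor {u, x, t, n}.
    r or Box r fails at n, so Box (r or Box r) is false at n.
      At n: r is false, Box r is false, so r or Box r is false.
  At n: not Dia r is false, so not not Dia r is true.
    At n: Dia r is true, so not Dia r is false.
      At n: Dia r requires r at some successor in {u, x, t, n}.
        r holds at t, so Dia r is true at n.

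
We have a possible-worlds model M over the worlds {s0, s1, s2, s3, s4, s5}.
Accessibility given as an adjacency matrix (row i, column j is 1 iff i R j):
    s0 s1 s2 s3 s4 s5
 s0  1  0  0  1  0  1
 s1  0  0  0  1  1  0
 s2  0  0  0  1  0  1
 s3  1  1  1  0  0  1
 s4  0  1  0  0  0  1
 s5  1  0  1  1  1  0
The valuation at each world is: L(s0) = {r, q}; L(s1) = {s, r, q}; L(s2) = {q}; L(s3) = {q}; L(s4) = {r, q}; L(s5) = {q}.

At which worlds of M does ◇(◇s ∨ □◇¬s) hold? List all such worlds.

s0, s1, s2, s3, s4, s5

Let φ = ◇(◇s ∨ □◇¬s). Evaluate φ at each world:
  s0 (successors {s0, s3, s5}): φ is true.
  s1 (successors {s3, s4}): φ is true.
  s2 (successors {s3, s5}): φ is true.
  s3 (successors {s0, s1, s2, s5}): φ is true.
  s4 (successors {s1, s5}): φ is true.
  s5 (successors {s0, s2, s3, s4}): φ is true.
For instance, at s4:
  At s4: ◇(◇s ∨ □◇¬s) requires ◇s ∨ □◇¬s at some successor in {s1, s5}.
    ◇s ∨ □◇¬s holds at s1, so ◇(◇s ∨ □◇¬s) is true at s4.
      At s1: ◇s is false, □◇¬s is true, so ◇s ∨ □◇¬s is true.
Satisfying worlds: {s0, s1, s2, s3, s4, s5}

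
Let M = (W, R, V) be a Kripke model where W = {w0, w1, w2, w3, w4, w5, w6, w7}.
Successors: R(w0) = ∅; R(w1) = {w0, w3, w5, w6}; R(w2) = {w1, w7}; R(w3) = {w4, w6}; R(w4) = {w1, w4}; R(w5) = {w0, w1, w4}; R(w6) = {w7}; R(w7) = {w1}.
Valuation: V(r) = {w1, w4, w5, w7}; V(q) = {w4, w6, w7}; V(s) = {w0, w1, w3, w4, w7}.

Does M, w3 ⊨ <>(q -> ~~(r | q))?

At w3: <>(q -> ~~(r | q)) requires q -> ~~(r | q) at some successor in {w4, w6}.
  q -> ~~(r | q) holds at w4, so <>(q -> ~~(r | q)) is true at w3.

Yes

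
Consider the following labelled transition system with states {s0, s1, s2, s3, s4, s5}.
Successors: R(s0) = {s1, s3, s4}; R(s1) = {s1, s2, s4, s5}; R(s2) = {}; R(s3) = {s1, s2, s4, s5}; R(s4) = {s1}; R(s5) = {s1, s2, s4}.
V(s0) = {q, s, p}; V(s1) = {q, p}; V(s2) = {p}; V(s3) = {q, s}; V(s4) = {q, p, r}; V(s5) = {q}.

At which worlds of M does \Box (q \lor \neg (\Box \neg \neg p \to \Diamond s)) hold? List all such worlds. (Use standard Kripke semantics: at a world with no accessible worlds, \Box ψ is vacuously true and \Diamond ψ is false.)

Recall that \Box ψ holds at a world iff ψ holds at every accessible world, and \Diamond ψ holds iff ψ holds at some accessible world.
Let φ = \Box (q \lor \neg (\Box \neg \neg p \to \Diamond s)). Evaluate φ at each world:
  s0 (successors {s1, s3, s4}): φ is true.
  s1 (successors {s1, s2, s4, s5}): φ is true.
  s2 (successors ∅): φ is true.
  s3 (successors {s1, s2, s4, s5}): φ is true.
  s4 (successors {s1}): φ is true.
  s5 (successors {s1, s2, s4}): φ is true.
For instance, at s1:
  At s1: \Box (q \lor \neg (\Box \neg \neg p \to \Diamond s)) requires q \lor \neg (\Box \neg \neg p \to \Diamond s) at every successor {s1, s2, s4, s5}.
    At s1: q \lor \neg (\Box \neg \neg p \to \Diamond s) is true.
    At s2: q \lor \neg (\Box \neg \neg p \to \Diamond s) is true.
    At s4: q \lor \neg (\Box \neg \neg p \to \Diamond s) is true.
    At s5: q \lor \neg (\Box \neg \neg p \to \Diamond s) is true.
  So \Box (q \lor \neg (\Box \neg \neg p \to \Diamond s)) is true at s1.
Satisfying worlds: {s0, s1, s2, s3, s4, s5}

s0, s1, s2, s3, s4, s5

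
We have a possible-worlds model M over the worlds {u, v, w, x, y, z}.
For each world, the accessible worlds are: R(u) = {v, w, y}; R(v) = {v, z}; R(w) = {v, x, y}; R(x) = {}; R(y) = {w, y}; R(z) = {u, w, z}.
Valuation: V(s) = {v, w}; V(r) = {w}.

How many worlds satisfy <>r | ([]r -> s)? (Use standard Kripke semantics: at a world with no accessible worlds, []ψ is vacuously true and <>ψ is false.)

5

Let φ = <>r | ([]r -> s). Evaluate φ at each world:
  u (successors {v, w, y}): φ is true.
  v (successors {v, z}): φ is true.
  w (successors {v, x, y}): φ is true.
  x (successors ∅): φ is false.
  y (successors {w, y}): φ is true.
  z (successors {u, w, z}): φ is true.
For instance, at y:
  At y: <>r is true, []r -> s is true, so <>r | ([]r -> s) is true.
    At y: <>r requires r at some successor in {w, y}.
      r holds at w, so <>r is true at y.
    At y: []r is false, s is false, so []r -> s is true.
      At y: []r requires r at every successor {w, y}.
        r fails at y, so []r is false at y.
Satisfying worlds: {u, v, w, y, z}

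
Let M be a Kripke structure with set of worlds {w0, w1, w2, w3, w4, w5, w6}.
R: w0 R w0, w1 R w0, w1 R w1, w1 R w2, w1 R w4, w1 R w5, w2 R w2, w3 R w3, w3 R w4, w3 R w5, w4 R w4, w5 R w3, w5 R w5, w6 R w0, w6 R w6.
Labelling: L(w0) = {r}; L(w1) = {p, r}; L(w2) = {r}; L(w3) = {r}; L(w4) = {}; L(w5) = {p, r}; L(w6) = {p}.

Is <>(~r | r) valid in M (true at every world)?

Yes

Let φ = <>(~r | r). Evaluate φ at each world:
  w0 (successors {w0}): φ is true.
  w1 (successors {w0, w1, w2, w4, w5}): φ is true.
  w2 (successors {w2}): φ is true.
  w3 (successors {w3, w4, w5}): φ is true.
  w4 (successors {w4}): φ is true.
  w5 (successors {w3, w5}): φ is true.
  w6 (successors {w0, w6}): φ is true.
For instance, at w5:
  At w5: <>(~r | r) requires ~r | r at some successor in {w3, w5}.
    ~r | r holds at w3, so <>(~r | r) is true at w5.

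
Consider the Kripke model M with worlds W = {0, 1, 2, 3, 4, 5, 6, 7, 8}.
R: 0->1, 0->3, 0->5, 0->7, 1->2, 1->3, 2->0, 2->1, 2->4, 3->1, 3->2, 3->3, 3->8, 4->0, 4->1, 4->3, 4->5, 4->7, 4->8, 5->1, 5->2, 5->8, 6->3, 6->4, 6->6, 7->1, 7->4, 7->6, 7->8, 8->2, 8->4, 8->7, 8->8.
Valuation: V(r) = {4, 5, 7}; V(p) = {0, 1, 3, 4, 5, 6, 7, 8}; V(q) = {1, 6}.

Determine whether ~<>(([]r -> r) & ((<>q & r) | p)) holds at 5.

At 5: <>(([]r -> r) & ((<>q & r) | p)) is true, so ~<>(([]r -> r) & ((<>q & r) | p)) is false.
  At 5: <>(([]r -> r) & ((<>q & r) | p)) requires ([]r -> r) & ((<>q & r) | p) at some successor in {1, 2, 8}.
    ([]r -> r) & ((<>q & r) | p) holds at 1, so <>(([]r -> r) & ((<>q & r) | p)) is true at 5.
      At 1: []r -> r is true, (<>q & r) | p is true, so ([]r -> r) & ((<>q & r) | p) is true.

No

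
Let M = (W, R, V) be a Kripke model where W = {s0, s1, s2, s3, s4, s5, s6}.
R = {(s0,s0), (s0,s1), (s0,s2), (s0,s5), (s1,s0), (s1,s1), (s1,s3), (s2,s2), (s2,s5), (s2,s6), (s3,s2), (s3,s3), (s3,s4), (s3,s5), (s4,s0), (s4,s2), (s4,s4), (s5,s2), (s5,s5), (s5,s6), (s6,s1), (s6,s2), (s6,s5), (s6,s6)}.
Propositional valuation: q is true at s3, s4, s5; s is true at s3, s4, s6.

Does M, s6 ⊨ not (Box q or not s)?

Yes

At s6: Box q or not s is false, so not (Box q or not s) is true.
  At s6: Box q is false, not s is false, so Box q or not s is false.
    At s6: Box q requires q at every successor {s1, s2, s5, s6}.
      q fails at s1, so Box q is false at s6.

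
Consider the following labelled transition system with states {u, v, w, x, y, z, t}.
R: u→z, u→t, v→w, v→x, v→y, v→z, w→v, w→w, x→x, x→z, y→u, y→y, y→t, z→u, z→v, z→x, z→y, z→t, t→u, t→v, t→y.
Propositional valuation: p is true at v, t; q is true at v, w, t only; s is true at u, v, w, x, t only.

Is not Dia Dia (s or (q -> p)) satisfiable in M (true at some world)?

No

Let φ = not Dia Dia (s or (q -> p)). Evaluate φ at each world:
  u (successors {z, t}): φ is false.
  v (successors {w, x, y, z}): φ is false.
  w (successors {v, w}): φ is false.
  x (successors {x, z}): φ is false.
  y (successors {u, y, t}): φ is false.
  z (successors {u, v, x, y, t}): φ is false.
  t (successors {u, v, y}): φ is false.
For instance, at v:
  At v: Dia Dia (s or (q -> p)) is true, so not Dia Dia (s or (q -> p)) is false.
    At v: Dia Dia (s or (q -> p)) requires Dia (s or (q -> p)) at some successor in {w, x, y, z}.
      Dia (s or (q -> p)) holds at w, so Dia Dia (s or (q -> p)) is true at v.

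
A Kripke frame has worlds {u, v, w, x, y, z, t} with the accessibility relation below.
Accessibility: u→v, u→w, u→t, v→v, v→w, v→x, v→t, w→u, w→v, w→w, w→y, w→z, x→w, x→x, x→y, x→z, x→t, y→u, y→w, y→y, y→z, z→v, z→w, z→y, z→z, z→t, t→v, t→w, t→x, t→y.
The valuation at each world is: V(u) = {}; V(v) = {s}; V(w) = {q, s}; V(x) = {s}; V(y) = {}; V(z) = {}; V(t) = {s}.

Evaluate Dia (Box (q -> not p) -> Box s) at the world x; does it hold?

No

Recall that Box ψ holds at a world iff ψ holds at every accessible world, and Dia ψ holds iff ψ holds at some accessible world.
At x: Dia (Box (q -> not p) -> Box s) requires Box (q -> not p) -> Box s at some successor in {w, x, y, z, t}.
  At w: Box (q -> not p) -> Box s is false.
  At x: Box (q -> not p) -> Box s is false.
  At y: Box (q -> not p) -> Box s is false.
  At z: Box (q -> not p) -> Box s is false.
  At t: Box (q -> not p) -> Box s is false.
So Dia (Box (q -> not p) -> Box s) is false at x.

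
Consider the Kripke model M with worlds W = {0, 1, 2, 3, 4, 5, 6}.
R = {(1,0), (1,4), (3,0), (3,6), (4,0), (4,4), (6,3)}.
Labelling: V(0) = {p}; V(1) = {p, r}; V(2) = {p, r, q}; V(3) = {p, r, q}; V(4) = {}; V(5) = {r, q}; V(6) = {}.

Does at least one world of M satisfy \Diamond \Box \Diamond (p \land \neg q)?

Recall that \Box ψ holds at a world iff ψ holds at every accessible world, and \Diamond ψ holds iff ψ holds at some accessible world.
Let φ = \Diamond \Box \Diamond (p \land \neg q). Evaluate φ at each world:
  0 (successors ∅): φ is false.
  1 (successors {0, 4}): φ is true.
  2 (successors ∅): φ is false.
  3 (successors {0, 6}): φ is true.
  4 (successors {0, 4}): φ is true.
  5 (successors ∅): φ is false.
  6 (successors {3}): φ is false.
Detail at 1 (witness):
  At 1: \Diamond \Box \Diamond (p \land \neg q) requires \Box \Diamond (p \land \neg q) at some successor in {0, 4}.
    \Box \Diamond (p \land \neg q) holds at 0, so \Diamond \Box \Diamond (p \land \neg q) is true at 1.
      At 0: no accessible worlds, so \Box \Diamond (p \land \neg q) holds vacuously.

Yes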